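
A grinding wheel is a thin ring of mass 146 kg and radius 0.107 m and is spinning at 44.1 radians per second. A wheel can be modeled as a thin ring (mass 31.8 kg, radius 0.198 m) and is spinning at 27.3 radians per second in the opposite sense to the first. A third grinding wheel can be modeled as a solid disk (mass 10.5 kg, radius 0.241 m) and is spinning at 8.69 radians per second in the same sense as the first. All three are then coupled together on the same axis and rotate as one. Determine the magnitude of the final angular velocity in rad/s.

|ω_f| ≈ 13.1 rad/s

The coupling torques are internal; angular momentum about the shared axis is conserved.
Moments of inertia: I_A = (146)(0.107)² = 1.672 kg·m²; I_B = (31.8)(0.198)² = 1.247 kg·m²; I_C = ½(10.5)(0.241)² = 0.3049 kg·m².
Taking A's sense as positive: L = (1.672)(44.1) − (1.247)(27.3) + (0.3049)(8.69) = 42.33 kg·m²·rad/s.
Combined I = 1.672 + 1.247 + 0.3049 = 3.223 kg·m².
ω_f = L / I = 42.33 / 3.223 = 13.13 rad/s.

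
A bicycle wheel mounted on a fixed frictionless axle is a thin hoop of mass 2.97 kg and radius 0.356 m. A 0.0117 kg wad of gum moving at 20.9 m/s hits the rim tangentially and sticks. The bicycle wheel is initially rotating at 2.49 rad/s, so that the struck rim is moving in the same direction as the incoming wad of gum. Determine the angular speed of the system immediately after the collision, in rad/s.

About the axle the impulsive forces during the collision are internal, so angular momentum about that axis is conserved.
I_p = (2.97)(0.356)² = 0.3764 kg·m². Taking the sense of the wad of gum's angular momentum as positive, L_{wad} = m v R = (0.0117)(20.9)(0.356) = 0.08705 kg·m²/s.
L_i = +I_p ω_p + m v R = +(0.3764)(2.49) + 0.08705 = 1.024 kg·m²/s.
After sticking, I_f = I_p + m R² = 0.3764 + (0.0117)(0.356)² = 0.3779 kg·m².
ω_f = L_i / I_f = 1.024 / 0.3779 = 2.711 rad/s.

|ω_f| ≈ 2.71 rad/s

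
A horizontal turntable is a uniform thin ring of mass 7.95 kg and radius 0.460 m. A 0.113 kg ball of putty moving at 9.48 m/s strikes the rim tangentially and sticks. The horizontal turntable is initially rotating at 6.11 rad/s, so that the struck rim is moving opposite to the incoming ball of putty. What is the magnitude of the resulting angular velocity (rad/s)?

About the axle the impulsive forces during the collision are internal, so angular momentum about that axis is conserved.
I_p = (7.95)(0.460)² = 1.682 kg·m². Taking the sense of the ball of putty's angular momentum as positive, L_{ball} = m v R = (0.113)(9.48)(0.460) = 0.4928 kg·m²/s.
L_i = −I_p ω_p + m v R = −(1.682)(6.11) + 0.4928 = -9.786 kg·m²/s.
After sticking, I_f = I_p + m R² = 1.682 + (0.113)(0.460)² = 1.706 kg·m².
ω_f = L_i / I_f = -9.786 / 1.706 = -5.736 rad/s.

|ω_f| ≈ 5.74 rad/s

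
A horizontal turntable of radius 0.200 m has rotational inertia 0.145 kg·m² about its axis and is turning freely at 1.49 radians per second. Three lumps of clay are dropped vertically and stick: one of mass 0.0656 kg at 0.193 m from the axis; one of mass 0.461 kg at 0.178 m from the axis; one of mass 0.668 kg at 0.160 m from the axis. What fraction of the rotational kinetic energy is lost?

fraction ≈ 0.191

No external torque acts about the axis; L_before = L_after.
Added inertia Σmr² = (0.0656)(0.193)² + (0.461)(0.178)² + (0.668)(0.160)² = 0.03415 kg·m²; I_f = 0.1450 + 0.03415 = 0.1792 kg·m².
ω_f = I_p ω_i / I_f = (0.1450)(1.49) / 0.1792 = 1.206 rad/s.
KE_i = ½(0.1450)(1.490 rad/s)² = 0.1610 J; KE_f = ½(0.1792)(1.206)² = 0.1303 J.
Fraction lost = 0.1906.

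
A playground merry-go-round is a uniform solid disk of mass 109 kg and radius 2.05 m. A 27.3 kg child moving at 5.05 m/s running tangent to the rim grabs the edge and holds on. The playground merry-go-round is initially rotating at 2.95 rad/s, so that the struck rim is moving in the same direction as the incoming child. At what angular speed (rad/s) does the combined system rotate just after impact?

|ω_f| ≈ 2.79 rad/s

About the axle the impulsive forces during the collision are internal, so angular momentum about that axis is conserved.
I_p = ½(109)(2.05)² = 229.0 kg·m². Taking the sense of the child's angular momentum as positive, L_{child} = m v R = (27.3)(5.05)(2.05) = 282.6 kg·m²/s.
L_i = +I_p ω_p + m v R = +(229.0)(2.95) + 282.6 = 958.3 kg·m²/s.
After sticking, I_f = I_p + m R² = 229.0 + (27.3)(2.05)² = 343.8 kg·m².
ω_f = L_i / I_f = 958.3 / 343.8 = 2.788 rad/s.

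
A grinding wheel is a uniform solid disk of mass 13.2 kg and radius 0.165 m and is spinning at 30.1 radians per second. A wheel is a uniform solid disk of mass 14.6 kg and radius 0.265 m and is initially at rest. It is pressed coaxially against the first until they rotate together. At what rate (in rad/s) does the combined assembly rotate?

No external torque acts about the common axis, so total angular momentum is conserved.
Moments of inertia: I_A = ½(13.2)(0.165)² = 0.1797 kg·m²; I_B = ½(14.6)(0.265)² = 0.5126 kg·m².
Taking A's sense as positive: L = (0.1797)(30.1) = 5.409 kg·m²·rad/s.
Combined I = 0.1797 + 0.5126 = 0.6923 kg·m².
ω_f = L / I = 5.409 / 0.6923 = 7.812 rad/s.

|ω_f| ≈ 7.81 rad/s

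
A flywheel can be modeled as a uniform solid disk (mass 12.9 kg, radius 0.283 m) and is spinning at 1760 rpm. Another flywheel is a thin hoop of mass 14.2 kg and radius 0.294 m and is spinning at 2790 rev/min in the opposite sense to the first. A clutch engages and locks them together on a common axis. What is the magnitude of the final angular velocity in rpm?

The coupling torques are internal; angular momentum about the shared axis is conserved.
Moments of inertia: I_A = ½(12.9)(0.283)² = 0.5166 kg·m²; I_B = (14.2)(0.294)² = 1.227 kg·m².
Taking A's sense as positive: L = (0.5166)(1760) − (1.227)(2790) = -2515 kg·m²·rpm.
Combined I = 0.5166 + 1.227 = 1.744 kg·m².
ω_f = L / I = -2515 / 1.744 = -1442 rpm.

|ω_f| ≈ 1440 rpm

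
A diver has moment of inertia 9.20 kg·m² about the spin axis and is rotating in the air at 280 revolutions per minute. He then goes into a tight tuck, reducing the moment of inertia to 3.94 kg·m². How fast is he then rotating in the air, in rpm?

ω₂ ≈ 654 rpm

No external torque acts about the spin axis, so angular momentum is conserved.
ω₂ = I₁ω₁ / I₂ = (9.200)(280 rpm) / (3.940) = 653.8 rpm.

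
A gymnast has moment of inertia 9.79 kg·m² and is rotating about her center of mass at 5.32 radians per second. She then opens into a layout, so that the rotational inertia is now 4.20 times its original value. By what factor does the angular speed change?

ω₂/ω₁ ≈ 0.238

No external torque acts about the spin axis, so angular momentum is conserved.
I₂ = 4.20 × 9.79 = 41.12 kg·m².
ω₂/ω₁ = I₁/I₂ = 9.790 / 41.12 = 0.2381.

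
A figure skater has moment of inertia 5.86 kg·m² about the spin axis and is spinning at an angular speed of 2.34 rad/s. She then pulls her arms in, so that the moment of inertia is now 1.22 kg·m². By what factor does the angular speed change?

No external torque acts about the spin axis, so angular momentum is conserved.
ω₂/ω₁ = I₁/I₂ = 5.860 / 1.220 = 4.803.

ω₂/ω₁ ≈ 4.80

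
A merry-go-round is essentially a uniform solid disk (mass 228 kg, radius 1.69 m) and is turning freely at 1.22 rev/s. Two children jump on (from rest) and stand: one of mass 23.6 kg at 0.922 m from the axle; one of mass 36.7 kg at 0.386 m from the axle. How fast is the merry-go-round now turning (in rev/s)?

ω_f ≈ 1.13 rev/s

No external torque acts about the axle; L_before = L_after.
I_p = ½(228)(1.69)² = 325.6 kg·m².
Added inertia Σmr² = (23.6)(0.922)² + (36.7)(0.386)² = 25.53 kg·m²; I_f = 325.6 + 25.53 = 351.1 kg·m².
ω_f = I_p ω_i / I_f = (325.6)(1.22) / 351.1 = 1.131 rev/s.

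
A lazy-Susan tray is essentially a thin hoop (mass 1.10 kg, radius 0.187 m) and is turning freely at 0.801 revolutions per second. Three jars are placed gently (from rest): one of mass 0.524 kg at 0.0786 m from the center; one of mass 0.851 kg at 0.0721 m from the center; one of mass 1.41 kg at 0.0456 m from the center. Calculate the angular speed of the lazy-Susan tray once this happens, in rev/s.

No external torque acts about the center; L_before = L_after.
I_p = (1.10)(0.187)² = 0.03847 kg·m².
Added inertia Σmr² = (0.524)(0.0786)² + (0.851)(0.0721)² + (1.41)(0.0456)² = 0.01059 kg·m²; I_f = 0.03847 + 0.01059 = 0.04906 kg·m².
ω_f = I_p ω_i / I_f = (0.03847)(0.801) / 0.04906 = 0.6280 rev/s.

ω_f ≈ 0.628 rev/s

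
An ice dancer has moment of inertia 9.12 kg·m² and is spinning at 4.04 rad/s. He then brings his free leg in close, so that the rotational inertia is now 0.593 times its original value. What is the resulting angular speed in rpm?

ω₂ ≈ 65.1 rpm

With no external torque about the axis, L is conserved: I₁ω₁ = I₂ω₂.
I₂ = 0.593 × 9.12 = 5.408 kg·m².
ω₂ = I₁ω₁ / I₂ = (9.120)(4.04 rad/s) / (5.408) = 6.813 rad/s = 65.06 rpm.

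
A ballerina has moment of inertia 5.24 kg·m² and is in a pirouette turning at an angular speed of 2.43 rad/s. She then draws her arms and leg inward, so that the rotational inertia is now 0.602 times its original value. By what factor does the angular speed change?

ω₂/ω₁ ≈ 1.66

With no external torque about the axis, L is conserved: I₁ω₁ = I₂ω₂.
I₂ = 0.602 × 5.24 = 3.154 kg·m².
ω₂/ω₁ = I₁/I₂ = 5.240 / 3.154 = 1.661.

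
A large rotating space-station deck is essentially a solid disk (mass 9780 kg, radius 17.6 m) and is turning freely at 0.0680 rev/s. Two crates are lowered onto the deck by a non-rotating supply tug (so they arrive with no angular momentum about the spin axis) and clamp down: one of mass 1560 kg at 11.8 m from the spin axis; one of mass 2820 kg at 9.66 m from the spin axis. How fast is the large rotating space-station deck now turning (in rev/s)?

No external torque acts about the spin axis; L_before = L_after.
I_p = ½(9780)(17.6)² = 1.515e+06 kg·m².
Added inertia Σmr² = (1560)(11.8)² + (2820)(9.66)² = 4.804e+05 kg·m²; I_f = 1.515e+06 + 4.804e+05 = 1.995e+06 kg·m².
ω_f = I_p ω_i / I_f = (1.515e+06)(0.0680) / 1.995e+06 = 0.05163 rev/s.

ω_f ≈ 0.0516 rev/s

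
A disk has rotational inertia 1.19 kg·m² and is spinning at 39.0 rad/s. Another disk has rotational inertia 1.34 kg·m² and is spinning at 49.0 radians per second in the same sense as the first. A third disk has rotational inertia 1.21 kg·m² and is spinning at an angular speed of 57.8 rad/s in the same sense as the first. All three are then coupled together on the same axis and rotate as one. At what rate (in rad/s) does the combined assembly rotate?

|ω_f| ≈ 48.7 rad/s

The coupling torques are internal; angular momentum about the shared axis is conserved.
Taking A's sense as positive: L = (1.190)(39.0) + (1.340)(49.0) + (1.210)(57.8) = 182.0 kg·m²·rad/s.
Combined I = 1.190 + 1.340 + 1.210 = 3.740 kg·m².
ω_f = L / I = 182.0 / 3.740 = 48.67 rad/s.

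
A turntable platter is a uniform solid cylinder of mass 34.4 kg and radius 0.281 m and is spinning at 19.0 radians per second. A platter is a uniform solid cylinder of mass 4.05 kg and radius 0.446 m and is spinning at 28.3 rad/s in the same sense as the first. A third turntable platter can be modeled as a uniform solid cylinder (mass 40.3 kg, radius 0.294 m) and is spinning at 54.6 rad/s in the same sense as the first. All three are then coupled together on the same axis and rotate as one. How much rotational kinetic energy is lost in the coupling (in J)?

No external torque acts about the common axis, so total angular momentum is conserved.
Moments of inertia: I_A = ½(34.4)(0.281)² = 1.358 kg·m²; I_B = ½(4.05)(0.446)² = 0.4028 kg·m²; I_C = ½(40.3)(0.294)² = 1.742 kg·m².
Taking A's sense as positive: L = (1.358)(19.0) + (0.4028)(28.3) + (1.742)(54.6) = 132.3 kg·m²·rad/s.
Combined I = 1.358 + 0.4028 + 1.742 = 3.503 kg·m².
ω_f = L / I = 132.3 / 3.503 = 37.77 rad/s.
KE_i = ½ΣIω² = 3003 J; KE_f = ½(3.503)(37.77)² = 2499 J.

ΔKE lost ≈ 504 J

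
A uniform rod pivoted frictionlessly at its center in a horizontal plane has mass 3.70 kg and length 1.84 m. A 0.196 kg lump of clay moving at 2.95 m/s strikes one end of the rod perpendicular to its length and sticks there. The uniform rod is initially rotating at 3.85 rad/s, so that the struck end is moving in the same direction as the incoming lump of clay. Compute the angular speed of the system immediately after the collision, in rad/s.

|ω_f| ≈ 3.76 rad/s

The axle reaction passes through the pivot and exerts no torque about it; angular momentum about the pivot is conserved through the impact.
I_p = (1/12)(3.70)(1.84)² = 1.044 kg·m². Taking the sense of the lump of clay's angular momentum as positive, L_{lump} = m v R = (0.196)(2.95)(1.84/2) = 0.5319 kg·m²/s.
L_i = +I_p ω_p + m v R = +(1.044)(3.85) + 0.5319 = 4.551 kg·m²/s.
After sticking, I_f = I_p + m R² = 1.044 + (0.196)(1.84/2)² = 1.210 kg·m².
ω_f = L_i / I_f = 4.551 / 1.210 = 3.762 rad/s.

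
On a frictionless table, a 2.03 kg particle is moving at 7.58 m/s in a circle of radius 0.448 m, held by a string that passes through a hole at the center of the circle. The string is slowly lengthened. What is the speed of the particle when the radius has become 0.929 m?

v₂ ≈ 3.66 m/s

Central (radial) force ⇒ zero torque about the center ⇒ m v r is constant.
v₂ = v₁ r₁ / r₂ = (7.58)(0.448) / (0.929) = 3.655 m/s.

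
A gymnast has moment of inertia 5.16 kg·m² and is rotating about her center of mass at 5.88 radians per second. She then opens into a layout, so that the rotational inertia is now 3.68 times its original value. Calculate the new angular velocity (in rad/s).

ω₂ ≈ 1.60 rad/s

Angular momentum about the spin axis is conserved since the torque about it is zero.
I₂ = 3.68 × 5.16 = 18.99 kg·m².
ω₂ = I₁ω₁ / I₂ = (5.160)(5.88 rad/s) / (18.99) = 1.598 rad/s.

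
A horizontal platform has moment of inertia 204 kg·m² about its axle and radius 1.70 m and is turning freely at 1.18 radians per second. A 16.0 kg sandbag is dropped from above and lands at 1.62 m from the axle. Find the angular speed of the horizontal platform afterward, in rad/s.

ω_f ≈ 0.979 rad/s

No external torque acts about the axle; L_before = L_after.
Added inertia Σmr² = (16.0)(1.62)² = 41.99 kg·m²; I_f = 204.0 + 41.99 = 246.0 kg·m².
ω_f = I_p ω_i / I_f = (204.0)(1.18) / 246.0 = 0.9786 rad/s.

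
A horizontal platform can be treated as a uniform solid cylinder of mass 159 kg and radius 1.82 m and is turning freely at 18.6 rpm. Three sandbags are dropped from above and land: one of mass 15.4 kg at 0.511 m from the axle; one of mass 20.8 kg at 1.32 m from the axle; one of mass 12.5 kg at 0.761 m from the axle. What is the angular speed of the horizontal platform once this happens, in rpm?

ω_f ≈ 15.8 rpm

The added mass arrives with no angular momentum about the axle, and any external torque about the axle is negligible, so the system's angular momentum is conserved.
I_p = ½(159)(1.82)² = 263.3 kg·m².
Added inertia Σmr² = (15.4)(0.511)² + (20.8)(1.32)² + (12.5)(0.761)² = 47.50 kg·m²; I_f = 263.3 + 47.50 = 310.8 kg·m².
ω_f = I_p ω_i / I_f = (263.3)(18.6) / 310.8 = 15.76 rpm.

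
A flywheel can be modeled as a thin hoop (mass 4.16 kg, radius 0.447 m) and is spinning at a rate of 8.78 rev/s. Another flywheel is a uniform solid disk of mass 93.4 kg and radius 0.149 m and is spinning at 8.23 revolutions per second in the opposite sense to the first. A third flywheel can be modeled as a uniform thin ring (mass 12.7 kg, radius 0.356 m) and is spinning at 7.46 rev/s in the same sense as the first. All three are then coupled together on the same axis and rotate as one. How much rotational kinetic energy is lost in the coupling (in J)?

ΔKE lost ≈ 3760 J

No external torque acts about the common axis, so total angular momentum is conserved.
Moments of inertia: I_A = (4.16)(0.447)² = 0.8312 kg·m²; I_B = ½(93.4)(0.149)² = 1.037 kg·m²; I_C = (12.7)(0.356)² = 1.610 kg·m².
Taking A's sense as positive: L = (0.8312)(8.78) − (1.037)(8.23) + (1.610)(7.46) = 10.77 kg·m²·rev/s.
Combined I = 0.8312 + 1.037 + 1.610 = 3.478 kg·m².
ω_f = L / I = 10.77 / 3.478 = 3.098 rev/s.
KE_i = ½ΣIω² = 4419 J; KE_f = ½(3.478)(19.46)² = 658.7 J.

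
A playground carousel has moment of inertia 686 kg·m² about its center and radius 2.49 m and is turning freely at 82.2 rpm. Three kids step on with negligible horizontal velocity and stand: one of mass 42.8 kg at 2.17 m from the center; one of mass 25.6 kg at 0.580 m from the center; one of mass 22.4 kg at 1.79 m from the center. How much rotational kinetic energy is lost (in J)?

No external torque acts about the center; L_before = L_after.
Added inertia Σmr² = (42.8)(2.17)² + (25.6)(0.580)² + (22.4)(1.79)² = 281.9 kg·m²; I_f = 686.0 + 281.9 = 967.9 kg·m².
ω_f = I_p ω_i / I_f = (686.0)(82.2) / 967.9 = 58.26 rpm.
KE_i = ½(686.0)(8.608 rad/s)² = 25420 J; KE_f = ½(967.9)(6.101)² = 18010 J.

energy lost ≈ 7400 J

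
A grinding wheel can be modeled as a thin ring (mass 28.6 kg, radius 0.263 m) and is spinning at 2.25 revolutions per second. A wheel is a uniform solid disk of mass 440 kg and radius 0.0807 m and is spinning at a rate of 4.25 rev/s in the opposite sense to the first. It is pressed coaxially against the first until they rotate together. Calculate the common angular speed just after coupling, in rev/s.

No external torque acts about the common axis, so total angular momentum is conserved.
Moments of inertia: I_A = (28.6)(0.263)² = 1.978 kg·m²; I_B = ½(440)(0.0807)² = 1.433 kg·m².
Taking A's sense as positive: L = (1.978)(2.25) − (1.433)(4.25) = -1.638 kg·m²·rev/s.
Combined I = 1.978 + 1.433 = 3.411 kg·m².
ω_f = L / I = -1.638 / 3.411 = -0.4803 rev/s.

|ω_f| ≈ 0.480 rev/s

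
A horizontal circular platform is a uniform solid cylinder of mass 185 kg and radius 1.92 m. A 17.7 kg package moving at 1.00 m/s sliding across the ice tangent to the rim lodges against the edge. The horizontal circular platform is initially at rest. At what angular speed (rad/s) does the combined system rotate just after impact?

The axle reaction passes through the central axle and exerts no torque about it; angular momentum about the central axle is conserved through the impact.
I_p = ½(185)(1.92)² = 341.0 kg·m². Taking the sense of the package's angular momentum as positive, L_{package} = m v R = (17.7)(1.00)(1.92) = 33.98 kg·m²/s.
L_i = 0 + 33.98 = 33.98 kg·m²/s.
After sticking, I_f = I_p + m R² = 341.0 + (17.7)(1.92)² = 406.2 kg·m².
ω_f = L_i / I_f = 33.98 / 406.2 = 0.08365 rad/s.

|ω_f| ≈ 0.0837 rad/s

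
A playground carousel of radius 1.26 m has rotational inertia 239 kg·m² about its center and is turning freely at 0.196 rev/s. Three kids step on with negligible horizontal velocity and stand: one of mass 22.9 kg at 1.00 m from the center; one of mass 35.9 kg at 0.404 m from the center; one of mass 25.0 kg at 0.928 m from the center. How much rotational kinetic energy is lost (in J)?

No external torque acts about the center; L_before = L_after.
Added inertia Σmr² = (22.9)(1.00)² + (35.9)(0.404)² + (25.0)(0.928)² = 50.29 kg·m²; I_f = 239.0 + 50.29 = 289.3 kg·m².
ω_f = I_p ω_i / I_f = (239.0)(0.196) / 289.3 = 0.1619 rev/s.
KE_i = ½(239.0)(1.232 rad/s)² = 181.2 J; KE_f = ½(289.3)(1.017)² = 149.7 J.

energy lost ≈ 31.5 J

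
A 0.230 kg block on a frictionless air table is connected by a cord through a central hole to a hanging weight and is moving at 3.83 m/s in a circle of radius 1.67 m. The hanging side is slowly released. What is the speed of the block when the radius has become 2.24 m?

v₂ ≈ 2.86 m/s

The only horizontal force on the mass is along the cord (radial), so it exerts no torque about the hole and angular momentum m v r is conserved.
v₂ = v₁ r₁ / r₂ = (3.83)(1.67) / (2.24) = 2.855 m/s.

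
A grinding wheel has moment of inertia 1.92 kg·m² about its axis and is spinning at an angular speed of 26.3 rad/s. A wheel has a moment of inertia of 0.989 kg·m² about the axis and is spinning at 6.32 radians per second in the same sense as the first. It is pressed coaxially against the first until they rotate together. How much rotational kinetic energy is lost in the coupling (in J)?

No external torque acts about the common axis, so total angular momentum is conserved.
Taking A's sense as positive: L = (1.920)(26.3) + (0.9890)(6.32) = 56.75 kg·m²·rad/s.
Combined I = 1.920 + 0.9890 = 2.909 kg·m².
ω_f = L / I = 56.75 / 2.909 = 19.51 rad/s.
KE_i = ½ΣIω² = 683.8 J; KE_f = ½(2.909)(19.51)² = 553.5 J.

ΔKE lost ≈ 130 J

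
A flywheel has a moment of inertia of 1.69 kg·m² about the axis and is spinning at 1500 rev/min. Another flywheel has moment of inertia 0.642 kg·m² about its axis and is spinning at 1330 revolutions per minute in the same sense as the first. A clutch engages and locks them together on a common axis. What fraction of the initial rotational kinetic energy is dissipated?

fraction ≈ 0.00272

No external torque acts about the common axis, so total angular momentum is conserved.
Taking A's sense as positive: L = (1.690)(1500) + (0.6420)(1330) = 3389 kg·m²·rpm.
Combined I = 1.690 + 0.6420 = 2.332 kg·m².
ω_f = L / I = 3389 / 2.332 = 1453 rpm.
KE_i = ½ΣIω² = 27080 J; KE_f = ½(2.332)(152.2)² = 27000 J.
Fraction dissipated = (KE_i − KE_f)/KE_i = 0.002723.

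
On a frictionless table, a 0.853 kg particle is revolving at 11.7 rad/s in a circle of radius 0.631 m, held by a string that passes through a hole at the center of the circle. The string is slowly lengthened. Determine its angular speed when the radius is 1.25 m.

No torque about the axis ⇒ m r₁² ω₁ = m r₂² ω₂.
ω₂ = ω₁ (r₁/r₂)² = (11.7)(0.631/1.25)² = 2.981 rad/s.

ω₂ ≈ 2.98 rad/s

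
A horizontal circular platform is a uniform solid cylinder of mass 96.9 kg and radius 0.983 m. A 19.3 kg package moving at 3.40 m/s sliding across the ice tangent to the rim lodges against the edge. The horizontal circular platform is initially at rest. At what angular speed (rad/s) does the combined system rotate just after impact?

|ω_f| ≈ 0.985 rad/s

About the central axle the impulsive forces during the collision are internal, so angular momentum about that axis is conserved.
I_p = ½(96.9)(0.983)² = 46.82 kg·m². Taking the sense of the package's angular momentum as positive, L_{package} = m v R = (19.3)(3.40)(0.983) = 64.50 kg·m²/s.
L_i = 0 + 64.50 = 64.50 kg·m²/s.
After sticking, I_f = I_p + m R² = 46.82 + (19.3)(0.983)² = 65.47 kg·m².
ω_f = L_i / I_f = 64.50 / 65.47 = 0.9853 rad/s.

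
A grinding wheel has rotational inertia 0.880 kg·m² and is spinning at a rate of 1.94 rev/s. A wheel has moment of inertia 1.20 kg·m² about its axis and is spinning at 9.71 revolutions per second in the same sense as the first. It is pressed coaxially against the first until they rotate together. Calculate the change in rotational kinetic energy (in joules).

No external torque acts about the common axis, so total angular momentum is conserved.
Taking A's sense as positive: L = (0.8800)(1.94) + (1.200)(9.71) = 13.36 kg·m²·rev/s.
Combined I = 0.8800 + 1.200 = 2.080 kg·m².
ω_f = L / I = 13.36 / 2.080 = 6.423 rev/s.
KE_i = ½ΣIω² = 2299 J; KE_f = ½(2.080)(40.35)² = 1694 J.

ΔKE ≈ -605 J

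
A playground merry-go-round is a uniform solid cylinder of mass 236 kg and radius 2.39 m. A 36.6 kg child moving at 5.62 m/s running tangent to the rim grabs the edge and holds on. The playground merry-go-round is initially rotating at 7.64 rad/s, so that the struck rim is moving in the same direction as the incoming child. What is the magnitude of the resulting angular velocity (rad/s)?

|ω_f| ≈ 6.39 rad/s

About the axle the impulsive forces during the collision are internal, so angular momentum about that axis is conserved.
I_p = ½(236)(2.39)² = 674.0 kg·m². Taking the sense of the child's angular momentum as positive, L_{child} = m v R = (36.6)(5.62)(2.39) = 491.6 kg·m²/s.
L_i = +I_p ω_p + m v R = +(674.0)(7.64) + 491.6 = 5641 kg·m²/s.
After sticking, I_f = I_p + m R² = 674.0 + (36.6)(2.39)² = 883.1 kg·m².
ω_f = L_i / I_f = 5641 / 883.1 = 6.388 rad/s.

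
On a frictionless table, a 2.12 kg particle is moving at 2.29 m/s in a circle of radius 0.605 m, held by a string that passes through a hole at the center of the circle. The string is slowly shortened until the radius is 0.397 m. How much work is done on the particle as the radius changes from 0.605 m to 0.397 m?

W ≈ 7.35 J

Central (radial) force ⇒ zero torque about the center ⇒ m v r is constant.
v₂ = v₁ r₁ / r₂ = (2.29)(0.605) / (0.397) = 3.490 m/s.
W = ΔKE = ½m(v₂² − v₁²) = 7.351 J.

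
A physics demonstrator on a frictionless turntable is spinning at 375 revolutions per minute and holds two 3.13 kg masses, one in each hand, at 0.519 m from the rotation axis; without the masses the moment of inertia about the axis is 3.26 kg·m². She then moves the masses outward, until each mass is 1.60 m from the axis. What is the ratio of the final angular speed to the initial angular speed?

ω₂/ω₁ ≈ 0.256

No external torque acts about the spin axis, so angular momentum is conserved.
I₁ = 3.26 + 2(3.13)(0.519)² = 4.946 kg·m²; I₂ = 3.26 + 2(3.13)(1.60)² = 19.29 kg·m².
ω₂/ω₁ = I₁/I₂ = 4.946 / 19.29 = 0.2565.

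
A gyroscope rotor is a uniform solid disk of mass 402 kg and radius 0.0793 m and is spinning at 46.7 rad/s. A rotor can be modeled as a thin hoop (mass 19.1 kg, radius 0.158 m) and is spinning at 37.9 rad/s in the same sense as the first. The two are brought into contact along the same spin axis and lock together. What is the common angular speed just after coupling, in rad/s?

|ω_f| ≈ 44.3 rad/s

The coupling torques are internal; angular momentum about the shared axis is conserved.
Moments of inertia: I_A = ½(402)(0.0793)² = 1.264 kg·m²; I_B = (19.1)(0.158)² = 0.4768 kg·m².
Taking A's sense as positive: L = (1.264)(46.7) + (0.4768)(37.9) = 77.10 kg·m²·rad/s.
Combined I = 1.264 + 0.4768 = 1.741 kg·m².
ω_f = L / I = 77.10 / 1.741 = 44.29 rad/s.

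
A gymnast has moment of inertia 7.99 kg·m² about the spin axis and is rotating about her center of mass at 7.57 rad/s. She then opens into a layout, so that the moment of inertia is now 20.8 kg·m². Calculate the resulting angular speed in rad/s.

ω₂ ≈ 2.91 rad/s

With no external torque about the axis, L is conserved: I₁ω₁ = I₂ω₂.
ω₂ = I₁ω₁ / I₂ = (7.990)(7.57 rad/s) / (20.80) = 2.908 rad/s.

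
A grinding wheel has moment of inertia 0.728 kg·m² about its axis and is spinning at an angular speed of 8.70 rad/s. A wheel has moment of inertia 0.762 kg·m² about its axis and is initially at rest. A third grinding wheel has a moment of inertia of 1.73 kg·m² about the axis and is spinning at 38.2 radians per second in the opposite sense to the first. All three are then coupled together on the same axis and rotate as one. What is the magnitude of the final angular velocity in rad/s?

No external torque acts about the common axis, so total angular momentum is conserved.
Taking A's sense as positive: L = (0.7280)(8.70) − (1.730)(38.2) = -59.75 kg·m²·rad/s.
Combined I = 0.7280 + 0.7620 + 1.730 = 3.220 kg·m².
ω_f = L / I = -59.75 / 3.220 = -18.56 rad/s.

|ω_f| ≈ 18.6 rad/s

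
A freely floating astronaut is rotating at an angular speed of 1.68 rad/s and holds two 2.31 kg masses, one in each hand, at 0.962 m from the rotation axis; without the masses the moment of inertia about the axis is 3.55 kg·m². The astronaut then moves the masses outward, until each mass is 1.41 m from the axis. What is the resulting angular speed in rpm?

With no external torque about the axis, L is conserved: I₁ω₁ = I₂ω₂.
I₁ = 3.55 + 2(2.31)(0.962)² = 7.826 kg·m²; I₂ = 3.55 + 2(2.31)(1.41)² = 12.74 kg·m².
ω₂ = I₁ω₁ / I₂ = (7.826)(1.68 rad/s) / (12.74) = 1.032 rad/s = 9.858 rpm.

ω₂ ≈ 9.86 rpm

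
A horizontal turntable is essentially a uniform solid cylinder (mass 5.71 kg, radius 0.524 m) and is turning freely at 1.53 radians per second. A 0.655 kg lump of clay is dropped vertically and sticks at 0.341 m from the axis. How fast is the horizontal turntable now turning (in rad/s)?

ω_f ≈ 1.39 rad/s

No external torque acts about the axis; L_before = L_after.
I_p = ½(5.71)(0.524)² = 0.7839 kg·m².
Added inertia Σmr² = (0.655)(0.341)² = 0.07616 kg·m²; I_f = 0.7839 + 0.07616 = 0.8601 kg·m².
ω_f = I_p ω_i / I_f = (0.7839)(1.53) / 0.8601 = 1.395 rad/s.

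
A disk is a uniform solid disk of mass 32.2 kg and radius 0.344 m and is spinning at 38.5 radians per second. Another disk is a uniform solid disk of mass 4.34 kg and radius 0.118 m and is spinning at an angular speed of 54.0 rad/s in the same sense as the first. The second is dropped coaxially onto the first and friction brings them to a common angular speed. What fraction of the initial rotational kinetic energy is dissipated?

fraction ≈ 0.00245

The coupling torques are internal; angular momentum about the shared axis is conserved.
Moments of inertia: I_A = ½(32.2)(0.344)² = 1.905 kg·m²; I_B = ½(4.34)(0.118)² = 0.03022 kg·m².
Taking A's sense as positive: L = (1.905)(38.5) + (0.03022)(54.0) = 74.98 kg·m²·rad/s.
Combined I = 1.905 + 0.03022 = 1.935 kg·m².
ω_f = L / I = 74.98 / 1.935 = 38.74 rad/s.
KE_i = ½ΣIω² = 1456 J; KE_f = ½(1.935)(38.74)² = 1452 J.
Fraction dissipated = (KE_i − KE_f)/KE_i = 0.002454.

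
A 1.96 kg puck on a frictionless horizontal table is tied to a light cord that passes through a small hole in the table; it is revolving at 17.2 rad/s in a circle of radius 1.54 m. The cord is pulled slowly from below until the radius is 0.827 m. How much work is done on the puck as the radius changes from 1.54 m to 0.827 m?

The constraining force is radial, so m r² ω about the center is conserved.
ω₂ = ω₁ (r₁/r₂)² = (17.2)(1.54/0.827)² = 59.64 rad/s.
W = ΔKE = ½m(v₂² − v₁²) = 1697 J.

W ≈ 1700 J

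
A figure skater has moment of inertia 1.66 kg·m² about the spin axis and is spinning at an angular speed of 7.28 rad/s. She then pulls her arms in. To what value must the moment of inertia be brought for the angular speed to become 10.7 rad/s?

No external torque acts about the spin axis, so angular momentum is conserved.
I₂ = I₁ω₁ / ω₂ = (1.66)(7.28) / (10.7) = 1.129 kg·m².

I₂ ≈ 1.13 kg·m²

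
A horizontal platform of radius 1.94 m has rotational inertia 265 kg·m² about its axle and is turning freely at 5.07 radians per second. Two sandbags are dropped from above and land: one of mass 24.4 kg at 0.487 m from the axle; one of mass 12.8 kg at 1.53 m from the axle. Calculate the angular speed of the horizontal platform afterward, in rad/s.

The added mass arrives with no angular momentum about the axle, and any external torque about the axle is negligible, so the system's angular momentum is conserved.
Added inertia Σmr² = (24.4)(0.487)² + (12.8)(1.53)² = 35.75 kg·m²; I_f = 265.0 + 35.75 = 300.8 kg·m².
ω_f = I_p ω_i / I_f = (265.0)(5.07) / 300.8 = 4.467 rad/s.

ω_f ≈ 4.47 rad/s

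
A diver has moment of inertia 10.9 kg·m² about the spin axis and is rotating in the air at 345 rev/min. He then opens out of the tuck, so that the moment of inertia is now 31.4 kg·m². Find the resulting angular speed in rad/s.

With no external torque about the axis, L is conserved: I₁ω₁ = I₂ω₂.
ω₂ = I₁ω₁ / I₂ = (10.90)(345 rpm) / (31.40) = 119.8 rpm = 12.54 rad/s.

ω₂ ≈ 12.5 rad/s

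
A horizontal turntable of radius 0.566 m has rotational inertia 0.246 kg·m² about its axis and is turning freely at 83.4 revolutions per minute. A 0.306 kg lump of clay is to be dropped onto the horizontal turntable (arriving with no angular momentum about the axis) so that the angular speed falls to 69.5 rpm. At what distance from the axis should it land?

No external torque acts about the axis; L_before = L_after.
I_p ω_i = (I_p + m r²) ω_f ⇒ m r² = I_p(ω_i/ω_f − 1) = 0.2460(83.4/69.5 − 1) = 0.04920 kg·m².
r = √(0.04920/0.306) = 0.4010 m.

r ≈ 0.401 m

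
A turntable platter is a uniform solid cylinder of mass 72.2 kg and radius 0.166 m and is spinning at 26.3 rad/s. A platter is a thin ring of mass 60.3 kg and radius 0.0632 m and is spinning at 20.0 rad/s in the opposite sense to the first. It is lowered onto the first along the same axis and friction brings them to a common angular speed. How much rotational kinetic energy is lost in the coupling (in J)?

The coupling torques are internal; angular momentum about the shared axis is conserved.
Moments of inertia: I_A = ½(72.2)(0.166)² = 0.9948 kg·m²; I_B = (60.3)(0.0632)² = 0.2409 kg·m².
Taking A's sense as positive: L = (0.9948)(26.3) − (0.2409)(20.0) = 21.35 kg·m²·rad/s.
Combined I = 0.9948 + 0.2409 = 1.236 kg·m².
ω_f = L / I = 21.35 / 1.236 = 17.28 rad/s.
KE_i = ½ΣIω² = 392.2 J; KE_f = ½(1.236)(17.28)² = 184.4 J.

ΔKE lost ≈ 208 J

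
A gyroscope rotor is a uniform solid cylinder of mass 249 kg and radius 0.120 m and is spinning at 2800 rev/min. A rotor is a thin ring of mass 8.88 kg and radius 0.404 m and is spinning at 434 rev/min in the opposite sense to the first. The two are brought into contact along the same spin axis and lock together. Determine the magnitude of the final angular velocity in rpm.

|ω_f| ≈ 1350 rpm

The coupling torques are internal; angular momentum about the shared axis is conserved.
Moments of inertia: I_A = ½(249)(0.120)² = 1.793 kg·m²; I_B = (8.88)(0.404)² = 1.449 kg·m².
Taking A's sense as positive: L = (1.793)(2800) − (1.449)(434) = 4391 kg·m²·rpm.
Combined I = 1.793 + 1.449 = 3.242 kg·m².
ω_f = L / I = 4391 / 3.242 = 1354 rpm.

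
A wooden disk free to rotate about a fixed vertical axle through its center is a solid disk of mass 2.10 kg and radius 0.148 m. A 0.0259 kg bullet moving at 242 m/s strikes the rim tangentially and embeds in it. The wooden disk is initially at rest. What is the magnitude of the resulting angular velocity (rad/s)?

|ω_f| ≈ 39.4 rad/s

The axle reaction passes through the axle and exerts no torque about it; angular momentum about the axle is conserved through the impact.
I_p = ½(2.10)(0.148)² = 0.02300 kg·m². Taking the sense of the bullet's angular momentum as positive, L_{bullet} = m v R = (0.0259)(242)(0.148) = 0.9276 kg·m²/s.
L_i = 0 + 0.9276 = 0.9276 kg·m²/s.
After sticking, I_f = I_p + m R² = 0.02300 + (0.0259)(0.148)² = 0.02357 kg·m².
ω_f = L_i / I_f = 0.9276 / 0.02357 = 39.36 rad/s.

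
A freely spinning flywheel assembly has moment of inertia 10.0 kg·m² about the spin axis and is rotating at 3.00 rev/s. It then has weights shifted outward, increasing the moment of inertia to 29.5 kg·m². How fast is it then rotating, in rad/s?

No external torque acts about the spin axis, so angular momentum is conserved.
ω₂ = I₁ω₁ / I₂ = (10.00)(3.00 rev/s) / (29.50) = 1.017 rev/s = 6.390 rad/s.

ω₂ ≈ 6.39 rad/s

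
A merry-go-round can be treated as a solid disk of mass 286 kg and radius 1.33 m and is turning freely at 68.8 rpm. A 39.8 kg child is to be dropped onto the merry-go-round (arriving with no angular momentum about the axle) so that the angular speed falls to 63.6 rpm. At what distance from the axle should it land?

r ≈ 0.721 m

No external torque acts about the axle; L_before = L_after.
I_p = ½(286)(1.33)² = 253.0 kg·m².
I_p ω_i = (I_p + m r²) ω_f ⇒ m r² = I_p(ω_i/ω_f − 1) = 253.0(68.8/63.6 − 1) = 20.68 kg·m².
r = √(20.68/39.8) = 0.7209 m.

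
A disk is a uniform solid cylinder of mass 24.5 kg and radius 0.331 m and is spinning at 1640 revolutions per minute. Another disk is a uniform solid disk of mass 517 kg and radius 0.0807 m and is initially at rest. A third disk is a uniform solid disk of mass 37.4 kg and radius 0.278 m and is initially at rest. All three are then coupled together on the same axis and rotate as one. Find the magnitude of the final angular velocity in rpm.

|ω_f| ≈ 492 rpm

No external torque acts about the common axis, so total angular momentum is conserved.
Moments of inertia: I_A = ½(24.5)(0.331)² = 1.342 kg·m²; I_B = ½(517)(0.0807)² = 1.683 kg·m²; I_C = ½(37.4)(0.278)² = 1.445 kg·m².
Taking A's sense as positive: L = (1.342)(1640) = 2201 kg·m²·rpm.
Combined I = 1.342 + 1.683 + 1.445 = 4.471 kg·m².
ω_f = L / I = 2201 / 4.471 = 492.3 rpm.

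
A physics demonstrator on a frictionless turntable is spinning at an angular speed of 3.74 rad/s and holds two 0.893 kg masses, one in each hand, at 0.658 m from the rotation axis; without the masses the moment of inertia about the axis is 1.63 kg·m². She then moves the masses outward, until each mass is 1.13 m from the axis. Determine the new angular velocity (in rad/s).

ω₂ ≈ 2.30 rad/s

With no external torque about the axis, L is conserved: I₁ω₁ = I₂ω₂.
I₁ = 1.63 + 2(0.893)(0.658)² = 2.403 kg·m²; I₂ = 1.63 + 2(0.893)(1.13)² = 3.911 kg·m².
ω₂ = I₁ω₁ / I₂ = (2.403)(3.74 rad/s) / (3.911) = 2.298 rad/s.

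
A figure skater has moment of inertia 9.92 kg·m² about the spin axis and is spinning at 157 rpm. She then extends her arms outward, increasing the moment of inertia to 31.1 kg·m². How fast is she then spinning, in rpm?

ω₂ ≈ 50.1 rpm

With no external torque about the axis, L is conserved: I₁ω₁ = I₂ω₂.
ω₂ = I₁ω₁ / I₂ = (9.920)(157 rpm) / (31.10) = 50.08 rpm.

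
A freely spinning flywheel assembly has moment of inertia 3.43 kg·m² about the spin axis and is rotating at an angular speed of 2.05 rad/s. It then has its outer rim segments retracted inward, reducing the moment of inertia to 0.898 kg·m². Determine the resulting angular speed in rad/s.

ω₂ ≈ 7.83 rad/s

No external torque acts about the spin axis, so angular momentum is conserved.
ω₂ = I₁ω₁ / I₂ = (3.430)(2.05 rad/s) / (0.8980) = 7.830 rad/s.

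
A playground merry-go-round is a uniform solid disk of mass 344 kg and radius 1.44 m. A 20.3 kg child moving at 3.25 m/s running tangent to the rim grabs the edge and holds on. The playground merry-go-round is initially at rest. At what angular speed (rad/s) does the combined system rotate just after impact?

|ω_f| ≈ 0.238 rad/s

About the axle the impulsive forces during the collision are internal, so angular momentum about that axis is conserved.
I_p = ½(344)(1.44)² = 356.7 kg·m². Taking the sense of the child's angular momentum as positive, L_{child} = m v R = (20.3)(3.25)(1.44) = 95.00 kg·m²/s.
L_i = 0 + 95.00 = 95.00 kg·m²/s.
After sticking, I_f = I_p + m R² = 356.7 + (20.3)(1.44)² = 398.8 kg·m².
ω_f = L_i / I_f = 95.00 / 398.8 = 0.2383 rad/s.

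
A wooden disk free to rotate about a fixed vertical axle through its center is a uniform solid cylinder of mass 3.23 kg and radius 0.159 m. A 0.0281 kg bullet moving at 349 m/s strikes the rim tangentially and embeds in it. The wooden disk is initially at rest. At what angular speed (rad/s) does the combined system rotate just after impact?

|ω_f| ≈ 37.5 rad/s

About the axle the impulsive forces during the collision are internal, so angular momentum about that axis is conserved.
I_p = ½(3.23)(0.159)² = 0.04083 kg·m². Taking the sense of the bullet's angular momentum as positive, L_{bullet} = m v R = (0.0281)(349)(0.159) = 1.559 kg·m²/s.
L_i = 0 + 1.559 = 1.559 kg·m²/s.
After sticking, I_f = I_p + m R² = 0.04083 + (0.0281)(0.159)² = 0.04154 kg·m².
ω_f = L_i / I_f = 1.559 / 0.04154 = 37.54 rad/s.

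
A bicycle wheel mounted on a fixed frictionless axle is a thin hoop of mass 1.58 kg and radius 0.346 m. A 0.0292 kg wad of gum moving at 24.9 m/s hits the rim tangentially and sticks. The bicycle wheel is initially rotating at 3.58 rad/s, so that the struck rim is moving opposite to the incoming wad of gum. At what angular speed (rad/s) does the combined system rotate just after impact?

About the axle the impulsive forces during the collision are internal, so angular momentum about that axis is conserved.
I_p = (1.58)(0.346)² = 0.1892 kg·m². Taking the sense of the wad of gum's angular momentum as positive, L_{wad} = m v R = (0.0292)(24.9)(0.346) = 0.2516 kg·m²/s.
L_i = −I_p ω_p + m v R = −(0.1892)(3.58) + 0.2516 = -0.4256 kg·m²/s.
After sticking, I_f = I_p + m R² = 0.1892 + (0.0292)(0.346)² = 0.1926 kg·m².
ω_f = L_i / I_f = -0.4256 / 0.1926 = -2.209 rad/s.

|ω_f| ≈ 2.21 rad/s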